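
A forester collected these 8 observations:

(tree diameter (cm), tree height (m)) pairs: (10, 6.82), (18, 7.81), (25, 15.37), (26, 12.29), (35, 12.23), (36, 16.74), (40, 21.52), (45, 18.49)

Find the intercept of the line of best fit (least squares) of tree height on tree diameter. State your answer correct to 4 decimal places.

2.7535

n = 8, Σx = 235, Σy = 111.27, Σxy = 3636.11, Σx² = 7871
Sxx = Σx² − (Σx)²/n = 7871 − 6903.125 = 967.875
Sxy = Σxy − (Σx)(Σy)/n = 3636.11 − 3268.55625 = 367.55375
b = Sxy/Sxx = 367.55375/967.875 = 0.379753
a = ȳ − b·x̄ = 13.90875 − 0.379753·29.375 = 2.753496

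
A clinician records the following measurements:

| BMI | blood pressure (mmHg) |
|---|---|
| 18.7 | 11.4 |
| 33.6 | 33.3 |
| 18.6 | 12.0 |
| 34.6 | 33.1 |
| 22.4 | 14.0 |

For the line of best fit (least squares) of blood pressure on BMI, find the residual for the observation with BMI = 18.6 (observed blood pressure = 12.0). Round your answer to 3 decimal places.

n = 5, Σx = 127.9, Σy = 103.8, Σxy = 3014.12, Σx² = 3523.53
Sxx = Σx² − (Σx)²/n = 3523.53 − 3271.682 = 251.848
Sxy = Σxy − (Σx)(Σy)/n = 3014.12 − 2655.204 = 358.916
b = Sxy/Sxx = 358.916/251.848 = 1.425129
a = ȳ − b·x̄ = 20.76 − 1.425129·25.58 = -15.694811
ŷ(18.6) = -15.694811 + 1.425129·18.6 = 10.812596
residual = y − ŷ = 12.0 − 10.812596 = 1.187404

1.187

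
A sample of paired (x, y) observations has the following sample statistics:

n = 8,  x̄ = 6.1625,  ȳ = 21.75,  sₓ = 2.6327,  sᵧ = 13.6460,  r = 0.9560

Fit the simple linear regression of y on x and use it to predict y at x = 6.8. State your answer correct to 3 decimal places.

b = r · sᵧ/sₓ = 0.956 · 13.646/2.6327 = 4.955208
a = ȳ − b·x̄ = 21.75 − 4.955208·6.1625 = -8.786469
ŷ(6.8) = a + b·6.8 = -8.786469 + 4.955208·6.8 = 24.908945

24.909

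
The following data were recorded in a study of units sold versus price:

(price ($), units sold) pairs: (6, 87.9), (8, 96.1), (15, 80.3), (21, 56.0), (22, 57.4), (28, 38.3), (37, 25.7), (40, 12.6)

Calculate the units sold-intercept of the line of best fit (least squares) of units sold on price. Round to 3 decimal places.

109.401

n = 8, Σx = 177, Σy = 454.3, Σxy = 7466.8, Σx² = 5003
Sxx = Σx² − (Σx)²/n = 5003 − 3916.125 = 1086.875
Sxy = Σxy − (Σx)(Σy)/n = 7466.8 − 10051.3875 = -2584.5875
b = Sxy/Sxx = -2584.5875/1086.875 = -2.377999
a = ȳ − b·x̄ = 56.7875 − (-2.377999)·22.125 = 109.400725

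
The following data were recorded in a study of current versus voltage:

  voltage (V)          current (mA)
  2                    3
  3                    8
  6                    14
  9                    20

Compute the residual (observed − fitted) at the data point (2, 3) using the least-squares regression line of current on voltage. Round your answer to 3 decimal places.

-1.350

n = 4, Σx = 20, Σy = 45, Σxy = 294, Σx² = 130
Sxx = Σx² − (Σx)²/n = 130 − 100 = 30
Sxy = Σxy − (Σx)(Σy)/n = 294 − 225 = 69
b = Sxy/Sxx = 69/30 = 2.3
a = ȳ − b·x̄ = 11.25 − 2.3·5 = -0.25
ŷ(2) = -0.25 + 2.3·2 = 4.35
residual = y − ŷ = 3 − 4.35 = -1.35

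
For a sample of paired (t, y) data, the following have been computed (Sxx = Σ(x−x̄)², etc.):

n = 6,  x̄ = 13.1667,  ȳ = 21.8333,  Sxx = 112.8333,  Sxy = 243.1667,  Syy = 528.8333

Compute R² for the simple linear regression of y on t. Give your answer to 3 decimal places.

R² = Sxy²/(Sxx·Syy) = (243.1667)²/(112.8333·528.8333) = 0.990951

0.991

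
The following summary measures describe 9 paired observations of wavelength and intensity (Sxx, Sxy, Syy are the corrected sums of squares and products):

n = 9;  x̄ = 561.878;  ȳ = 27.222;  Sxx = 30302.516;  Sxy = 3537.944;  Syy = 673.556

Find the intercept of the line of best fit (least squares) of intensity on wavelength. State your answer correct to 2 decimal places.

-38.38

b = Sxy/Sxx = 3537.944/30302.516 = 0.116754
a = ȳ − b·x̄ = 27.222 − 0.116754·561.878 = -38.379579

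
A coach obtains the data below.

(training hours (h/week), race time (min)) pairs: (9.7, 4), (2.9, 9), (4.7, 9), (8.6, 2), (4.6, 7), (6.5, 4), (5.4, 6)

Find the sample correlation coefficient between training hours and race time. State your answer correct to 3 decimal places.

n = 7, Σx = 42.4, Σy = 41, Σxy = 215, Σx² = 291.12, Σy² = 283
Sxx = Σx² − (Σx)²/n = 291.12 − 256.822857 = 34.297143
Sxy = Σxy − (Σx)(Σy)/n = 215 − 248.342857 = -33.342857
Syy = Σy² − (Σy)²/n = 283 − 240.142857 = 42.857143
r = Sxy/√(Sxx·Syy) = -33.342857/√(1469.877551) = -33.342857/38.338982 = -0.869686

-0.870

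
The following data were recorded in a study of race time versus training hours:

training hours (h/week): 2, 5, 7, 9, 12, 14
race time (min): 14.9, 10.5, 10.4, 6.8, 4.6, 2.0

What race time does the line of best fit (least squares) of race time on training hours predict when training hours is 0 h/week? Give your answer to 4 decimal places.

n = 6, Σx = 49, Σy = 49.2, Σxy = 299.5, Σx² = 499
Sxx = Σx² − (Σx)²/n = 499 − 400.166667 = 98.833333
Sxy = Σxy − (Σx)(Σy)/n = 299.5 − 401.8 = -102.3
b = Sxy/Sxx = -102.3/98.833333 = -1.035076
a = ȳ − b·x̄ = 8.2 − (-1.035076)·8.166667 = 16.653120
ŷ(0) = a + b·0 = 16.653120 + (-1.035076)·0 = 16.653120

16.6531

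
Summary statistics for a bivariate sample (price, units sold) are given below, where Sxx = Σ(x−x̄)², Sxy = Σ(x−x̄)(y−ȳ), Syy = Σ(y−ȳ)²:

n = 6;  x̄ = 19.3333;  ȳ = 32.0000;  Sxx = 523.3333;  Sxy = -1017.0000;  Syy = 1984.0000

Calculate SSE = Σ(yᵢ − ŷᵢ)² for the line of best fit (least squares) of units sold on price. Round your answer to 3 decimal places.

7.651

b = Sxy/Sxx = -1017/523.3333 = -1.943312
SSE = Syy − b·Sxy = 1984 − (-1.943312)·(-1017) = 7.651466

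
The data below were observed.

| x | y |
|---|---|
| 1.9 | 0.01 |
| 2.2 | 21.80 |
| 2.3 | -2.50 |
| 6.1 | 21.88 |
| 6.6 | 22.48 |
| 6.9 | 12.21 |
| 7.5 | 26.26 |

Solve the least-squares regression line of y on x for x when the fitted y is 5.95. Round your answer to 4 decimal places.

n = 7, Σx = 33.5, Σy = 102.14, Σxy = 605.264, Σx² = 198.37
Sxx = Σx² − (Σx)²/n = 198.37 − 160.321429 = 38.048571
Sxy = Σxy − (Σx)(Σy)/n = 605.264 − 488.812857 = 116.451143
b = Sxy/Sxx = 116.451143/38.048571 = 3.060592
a = ȳ − b·x̄ = 14.591429 − 3.060592·4.785714 = -0.055689
Set a + b·x = 5.95: x = (5.95 − (-0.055689)) / 3.060592 = 1.962264

1.9623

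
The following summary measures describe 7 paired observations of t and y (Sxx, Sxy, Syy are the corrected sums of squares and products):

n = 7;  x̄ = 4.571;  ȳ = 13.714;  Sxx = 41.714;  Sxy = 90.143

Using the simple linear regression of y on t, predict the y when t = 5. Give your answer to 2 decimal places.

14.64

b = Sxy/Sxx = 90.143/41.714 = 2.160977
a = ȳ − b·x̄ = 13.714 − 2.160977·4.571 = 3.836174
ŷ(5) = a + b·5 = 3.836174 + 2.160977·5 = 14.641059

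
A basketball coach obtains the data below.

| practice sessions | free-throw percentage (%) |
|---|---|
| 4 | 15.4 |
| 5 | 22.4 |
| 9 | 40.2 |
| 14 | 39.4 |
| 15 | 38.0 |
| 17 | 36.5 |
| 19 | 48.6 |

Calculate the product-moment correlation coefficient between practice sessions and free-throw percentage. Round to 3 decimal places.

n = 7, Σx = 83, Σy = 240.5, Σxy = 3200.9, Σx² = 1193, Σy² = 9045.53
Sxx = Σx² − (Σx)²/n = 1193 − 984.142857 = 208.857143
Sxy = Σxy − (Σx)(Σy)/n = 3200.9 − 2851.642857 = 349.257143
Syy = Σy² − (Σy)²/n = 9045.53 − 8262.892857 = 782.637143
r = Sxy/√(Sxx·Syy) = 349.257143/√(163459.357551) = 349.257143/404.301073 = 0.863854

0.864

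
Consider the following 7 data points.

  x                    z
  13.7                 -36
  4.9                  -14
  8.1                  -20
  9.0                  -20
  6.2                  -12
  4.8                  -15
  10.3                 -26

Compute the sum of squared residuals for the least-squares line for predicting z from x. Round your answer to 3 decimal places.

33.705

n = 7, Σx = 57, Σy = -143, Σxy = -1318, Σx² = 525.88, Σy² = 3337
Sxx = Σx² − (Σx)²/n = 525.88 − 464.142857 = 61.737143
Sxy = Σxy − (Σx)(Σy)/n = -1318 − (-1164.428571) = -153.571429
Syy = Σy² − (Σy)²/n = 3337 − 2921.285714 = 415.714286
b = Sxy/Sxx = -153.571429/61.737143 = -2.487505
SSE = Syy − b·Sxy = 415.714286 − (-2.487505)·(-153.571429) = 33.704646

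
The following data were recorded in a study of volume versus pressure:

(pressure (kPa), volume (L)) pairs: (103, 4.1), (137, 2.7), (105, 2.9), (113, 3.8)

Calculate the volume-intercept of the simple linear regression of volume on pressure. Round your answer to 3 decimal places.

n = 4, Σx = 458, Σy = 13.5, Σxy = 1526.1, Σx² = 53172
Sxx = Σx² − (Σx)²/n = 53172 − 52441 = 731
Sxy = Σxy − (Σx)(Σy)/n = 1526.1 − 1545.75 = -19.65
b = Sxy/Sxx = -19.65/731 = -0.026881
a = ȳ − b·x̄ = 3.375 − (-0.026881)·114.5 = 6.452873

6.453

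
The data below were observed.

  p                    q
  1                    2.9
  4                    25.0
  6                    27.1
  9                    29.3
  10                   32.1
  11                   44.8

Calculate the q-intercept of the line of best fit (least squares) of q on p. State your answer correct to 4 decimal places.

n = 6, Σx = 41, Σy = 161.2, Σxy = 1343, Σx² = 355
Sxx = Σx² − (Σx)²/n = 355 − 280.166667 = 74.833333
Sxy = Σxy − (Σx)(Σy)/n = 1343 − 1101.533333 = 241.466667
b = Sxy/Sxx = 241.466667/74.833333 = 3.226726
a = ȳ − b·x̄ = 26.866667 − 3.226726·6.833333 = 4.817372

4.8174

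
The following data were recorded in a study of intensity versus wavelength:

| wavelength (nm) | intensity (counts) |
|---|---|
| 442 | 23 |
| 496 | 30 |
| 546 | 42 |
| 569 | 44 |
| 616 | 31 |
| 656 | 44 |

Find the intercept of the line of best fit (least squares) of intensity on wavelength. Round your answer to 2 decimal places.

n = 6, Σx = 3325, Σy = 214, Σxy = 120974, Σx² = 1873049
Sxx = Σx² − (Σx)²/n = 1873049 − 1842604.166667 = 30444.833333
Sxy = Σxy − (Σx)(Σy)/n = 120974 − 118591.666667 = 2382.333333
b = Sxy/Sxx = 2382.333333/30444.833333 = 0.078251
a = ȳ − b·x̄ = 35.666667 − 0.078251·554.166667 = -7.697332

-7.70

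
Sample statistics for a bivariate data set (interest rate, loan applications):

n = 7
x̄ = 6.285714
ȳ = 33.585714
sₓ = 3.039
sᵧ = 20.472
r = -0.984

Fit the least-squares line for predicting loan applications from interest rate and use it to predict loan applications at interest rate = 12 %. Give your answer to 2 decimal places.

-4.29

b = r · sᵧ/sₓ = -0.984 · 20.472/3.039 = -6.628644
a = ȳ − b·x̄ = 33.585714 − (-6.628644)·6.285714 = 75.251472
ŷ(12) = a + b·12 = 75.251472 + (-6.628644)·12 = -4.292252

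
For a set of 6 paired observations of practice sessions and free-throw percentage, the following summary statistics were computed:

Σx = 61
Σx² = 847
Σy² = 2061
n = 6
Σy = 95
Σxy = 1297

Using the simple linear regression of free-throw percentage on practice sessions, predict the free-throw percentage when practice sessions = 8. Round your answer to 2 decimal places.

12.67

Sxx = Σx² − (Σx)²/n = 847 − 620.166667 = 226.833333
Sxy = Σxy − (Σx)(Σy)/n = 1297 − 965.833333 = 331.166667
b = Sxy/Sxx = 331.166667/226.833333 = 1.459956
a = ȳ − b·x̄ = 15.833333 − 1.459956·10.166667 = 0.990448
ŷ(8) = a + b·8 = 0.990448 + 1.459956·8 = 12.670096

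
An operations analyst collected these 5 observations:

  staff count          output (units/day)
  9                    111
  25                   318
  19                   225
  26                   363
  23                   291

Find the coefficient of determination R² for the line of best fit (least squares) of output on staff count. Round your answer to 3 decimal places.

0.974

n = 5, Σx = 102, Σy = 1308, Σxy = 29355, Σx² = 2272, Σy² = 380520
Sxx = Σx² − (Σx)²/n = 2272 − 2080.8 = 191.2
Sxy = Σxy − (Σx)(Σy)/n = 29355 − 26683.2 = 2671.8
Syy = Σy² − (Σy)²/n = 380520 − 342172.8 = 38347.2
R² = Sxy²/(Sxx·Syy) = (2671.8)²/(191.2·38347.2) = 0.973613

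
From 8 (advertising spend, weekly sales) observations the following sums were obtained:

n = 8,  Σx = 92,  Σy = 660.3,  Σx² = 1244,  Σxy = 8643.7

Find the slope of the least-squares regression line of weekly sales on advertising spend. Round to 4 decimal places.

5.6465

Sxx = Σx² − (Σx)²/n = 1244 − 1058 = 186
Sxy = Σxy − (Σx)(Σy)/n = 8643.7 − 7593.45 = 1050.25
b = Sxy/Sxx = 1050.25/186 = 5.646505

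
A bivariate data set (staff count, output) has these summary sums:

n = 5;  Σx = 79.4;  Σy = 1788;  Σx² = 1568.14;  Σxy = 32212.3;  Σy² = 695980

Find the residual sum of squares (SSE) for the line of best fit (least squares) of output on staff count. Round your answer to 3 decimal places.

9128.751

Sxx = Σx² − (Σx)²/n = 1568.14 − 1260.872 = 307.268
Sxy = Σxy − (Σx)(Σy)/n = 32212.3 − 28393.44 = 3818.86
Syy = Σy² − (Σy)²/n = 695980 − 639388.8 = 56591.2
b = Sxy/Sxx = 3818.86/307.268 = 12.428434
SSE = Syy − b·Sxy = 56591.2 − 12.428434·3818.86 = 9128.751259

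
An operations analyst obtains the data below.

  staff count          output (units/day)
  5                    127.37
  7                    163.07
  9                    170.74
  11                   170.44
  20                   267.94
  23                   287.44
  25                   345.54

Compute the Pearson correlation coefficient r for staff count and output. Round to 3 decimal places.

n = 7, Σx = 100, Σy = 1532.54, Σxy = 25798.26, Σx² = 1830, Σy² = 374828.3718
Sxx = Σx² − (Σx)²/n = 1830 − 1428.571429 = 401.428571
Sxy = Σxy − (Σx)(Σy)/n = 25798.26 − 21893.428571 = 3904.831429
Syy = Σy² − (Σy)²/n = 374828.3718 − 335525.550229 = 39302.821571
r = Sxy/√(Sxx·Syy) = 3904.831429/√(15777275.516531) = 3904.831429/3972.061872 = 0.983074

0.983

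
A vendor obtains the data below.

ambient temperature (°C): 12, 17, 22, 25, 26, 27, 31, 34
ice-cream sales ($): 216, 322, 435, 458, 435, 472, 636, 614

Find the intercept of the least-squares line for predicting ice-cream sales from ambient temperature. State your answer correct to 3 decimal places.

n = 8, Σx = 194, Σy = 3588, Σxy = 93732, Σx² = 5064
Sxx = Σx² − (Σx)²/n = 5064 − 4704.5 = 359.5
Sxy = Σxy − (Σx)(Σy)/n = 93732 − 87009 = 6723
b = Sxy/Sxx = 6723/359.5 = 18.700974
a = ȳ − b·x̄ = 448.5 − 18.700974·24.25 = -4.998609

-4.999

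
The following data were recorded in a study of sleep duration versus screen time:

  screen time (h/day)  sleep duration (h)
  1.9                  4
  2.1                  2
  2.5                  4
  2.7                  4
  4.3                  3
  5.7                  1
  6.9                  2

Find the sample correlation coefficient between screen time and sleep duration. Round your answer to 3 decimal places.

-0.673

n = 7, Σx = 26.1, Σy = 20, Σxy = 65, Σx² = 120.15, Σy² = 66
Sxx = Σx² − (Σx)²/n = 120.15 − 97.315714 = 22.834286
Sxy = Σxy − (Σx)(Σy)/n = 65 − 74.571429 = -9.571429
Syy = Σy² − (Σy)²/n = 66 − 57.142857 = 8.857143
r = Sxy/√(Sxx·Syy) = -9.571429/√(202.246531) = -9.571429/14.221341 = -0.673033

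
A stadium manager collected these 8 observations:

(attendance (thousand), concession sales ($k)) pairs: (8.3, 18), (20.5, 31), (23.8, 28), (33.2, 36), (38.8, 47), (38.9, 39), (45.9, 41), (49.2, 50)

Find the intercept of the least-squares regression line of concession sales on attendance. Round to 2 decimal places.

n = 8, Σx = 258.6, Σy = 290, Σxy = 10329.1, Σx² = 9703.92
Sxx = Σx² − (Σx)²/n = 9703.92 − 8359.245 = 1344.675
Sxy = Σxy − (Σx)(Σy)/n = 10329.1 − 9374.25 = 954.85
b = Sxy/Sxx = 954.85/1344.675 = 0.710097
a = ȳ − b·x̄ = 36.25 − 0.710097·32.325 = 13.296107

13.30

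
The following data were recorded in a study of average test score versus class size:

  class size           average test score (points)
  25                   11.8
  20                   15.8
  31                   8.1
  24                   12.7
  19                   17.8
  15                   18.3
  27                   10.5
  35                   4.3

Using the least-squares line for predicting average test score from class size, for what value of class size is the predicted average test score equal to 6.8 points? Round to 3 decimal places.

n = 8, Σx = 196, Σy = 99.3, Σxy = 2213.6, Σx² = 5102
Sxx = Σx² − (Σx)²/n = 5102 − 4802 = 300
Sxy = Σxy − (Σx)(Σy)/n = 2213.6 − 2432.85 = -219.25
b = Sxy/Sxx = -219.25/300 = -0.730833
a = ȳ − b·x̄ = 12.4125 − (-0.730833)·24.5 = 30.317917
Set a + b·x = 6.8: x = (6.8 − 30.317917) / (-0.730833) = 32.179590

32.180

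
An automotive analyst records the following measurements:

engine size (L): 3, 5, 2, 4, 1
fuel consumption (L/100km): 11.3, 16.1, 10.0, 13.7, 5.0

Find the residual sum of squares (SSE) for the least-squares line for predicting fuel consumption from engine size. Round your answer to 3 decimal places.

n = 5, Σx = 15, Σy = 56.1, Σxy = 194.2, Σx² = 55, Σy² = 699.59
Sxx = Σx² − (Σx)²/n = 55 − 45 = 10
Sxy = Σxy − (Σx)(Σy)/n = 194.2 − 168.3 = 25.9
Syy = Σy² − (Σy)²/n = 699.59 − 629.442 = 70.148
b = Sxy/Sxx = 25.9/10 = 2.59
SSE = Syy − b·Sxy = 70.148 − 2.59·25.9 = 3.067

3.067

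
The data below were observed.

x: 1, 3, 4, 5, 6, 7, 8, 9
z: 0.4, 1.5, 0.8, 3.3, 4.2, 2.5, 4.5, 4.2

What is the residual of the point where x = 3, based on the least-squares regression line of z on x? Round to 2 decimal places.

n = 8, Σx = 43, Σy = 21.4, Σxy = 141.1, Σx² = 281
Sxx = Σx² − (Σx)²/n = 281 − 231.125 = 49.875
Sxy = Σxy − (Σx)(Σy)/n = 141.1 − 115.025 = 26.075
b = Sxy/Sxx = 26.075/49.875 = 0.522807
a = ȳ − b·x̄ = 2.675 − 0.522807·5.375 = -0.135088
ŷ(3) = -0.135088 + 0.522807·3 = 1.433333
residual = y − ŷ = 1.5 − 1.433333 = 0.066667

0.07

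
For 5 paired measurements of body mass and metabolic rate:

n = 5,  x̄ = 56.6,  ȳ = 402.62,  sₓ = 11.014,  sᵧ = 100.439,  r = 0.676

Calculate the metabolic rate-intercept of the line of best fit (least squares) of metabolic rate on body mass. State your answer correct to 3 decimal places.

b = r · sᵧ/sₓ = 0.676 · 100.439/11.014 = 6.164587
a = ȳ − b·x̄ = 402.62 − 6.164587·56.6 = 53.704362

53.704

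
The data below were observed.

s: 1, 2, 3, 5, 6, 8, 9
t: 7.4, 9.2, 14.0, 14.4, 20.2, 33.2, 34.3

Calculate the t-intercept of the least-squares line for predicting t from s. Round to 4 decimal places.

n = 7, Σx = 34, Σy = 132.7, Σxy = 835.3, Σx² = 220
Sxx = Σx² − (Σx)²/n = 220 − 165.142857 = 54.857143
Sxy = Σxy − (Σx)(Σy)/n = 835.3 − 644.542857 = 190.757143
b = Sxy/Sxx = 190.757143/54.857143 = 3.477344
a = ȳ − b·x̄ = 18.957143 − 3.477344·4.857143 = 2.067188

2.0672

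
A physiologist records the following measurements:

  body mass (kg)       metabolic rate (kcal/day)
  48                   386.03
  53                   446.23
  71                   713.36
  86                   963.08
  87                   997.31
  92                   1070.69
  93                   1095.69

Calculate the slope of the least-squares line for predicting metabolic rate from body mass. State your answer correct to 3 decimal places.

15.851

n = 7, Σx = 530, Σy = 5672.39, Σxy = 462821.69, Σx² = 42232
Sxx = Σx² − (Σx)²/n = 42232 − 40128.571429 = 2103.428571
Sxy = Σxy − (Σx)(Σy)/n = 462821.69 − 429480.957143 = 33340.732857
b = Sxy/Sxx = 33340.732857/2103.428571 = 15.850661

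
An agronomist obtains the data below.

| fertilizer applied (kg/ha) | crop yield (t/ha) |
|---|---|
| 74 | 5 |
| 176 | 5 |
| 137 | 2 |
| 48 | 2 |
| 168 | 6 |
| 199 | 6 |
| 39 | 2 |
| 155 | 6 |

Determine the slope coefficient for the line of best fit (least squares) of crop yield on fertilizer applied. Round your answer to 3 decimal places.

0.022

n = 8, Σx = 996, Σy = 34, Σxy = 4830, Σx² = 150896
Sxx = Σx² − (Σx)²/n = 150896 − 124002 = 26894
Sxy = Σxy − (Σx)(Σy)/n = 4830 − 4233 = 597
b = Sxy/Sxx = 597/26894 = 0.022198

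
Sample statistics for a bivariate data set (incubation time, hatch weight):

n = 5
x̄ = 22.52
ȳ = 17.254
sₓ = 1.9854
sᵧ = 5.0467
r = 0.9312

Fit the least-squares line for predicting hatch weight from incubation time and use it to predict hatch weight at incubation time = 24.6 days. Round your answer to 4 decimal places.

22.1774

b = r · sᵧ/sₓ = 0.9312 · 5.0467/1.9854 = 2.367023
a = ȳ − b·x̄ = 17.254 − 2.367023·22.52 = -36.051353
ŷ(24.6) = a + b·24.6 = -36.051353 + 2.367023·24.6 = 22.177407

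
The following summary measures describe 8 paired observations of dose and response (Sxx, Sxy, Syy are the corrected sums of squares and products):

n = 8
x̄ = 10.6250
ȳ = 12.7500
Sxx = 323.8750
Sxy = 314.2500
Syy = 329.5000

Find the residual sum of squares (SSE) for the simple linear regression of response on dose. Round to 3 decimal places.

b = Sxy/Sxx = 314.25/323.875 = 0.970282
SSE = Syy − b·Sxy = 329.5 − 0.970282·314.25 = 24.588962

24.589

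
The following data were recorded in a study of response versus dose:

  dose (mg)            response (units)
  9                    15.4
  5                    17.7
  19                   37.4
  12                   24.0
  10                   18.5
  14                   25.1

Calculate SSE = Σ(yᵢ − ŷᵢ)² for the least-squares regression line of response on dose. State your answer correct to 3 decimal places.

52.273

n = 6, Σx = 69, Σy = 138.1, Σxy = 1762.1, Σx² = 907, Σy² = 3497.47
Sxx = Σx² − (Σx)²/n = 907 − 793.5 = 113.5
Sxy = Σxy − (Σx)(Σy)/n = 1762.1 − 1588.15 = 173.95
Syy = Σy² − (Σy)²/n = 3497.47 − 3178.601667 = 318.868333
b = Sxy/Sxx = 173.95/113.5 = 1.532599
SSE = Syy − b·Sxy = 318.868333 − 1.532599·173.95 = 52.272717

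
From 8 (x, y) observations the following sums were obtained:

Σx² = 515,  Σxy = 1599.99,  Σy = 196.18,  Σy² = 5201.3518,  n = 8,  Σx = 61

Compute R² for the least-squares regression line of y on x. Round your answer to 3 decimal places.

0.557

Sxx = Σx² − (Σx)²/n = 515 − 465.125 = 49.875
Sxy = Σxy − (Σx)(Σy)/n = 1599.99 − 1495.8725 = 104.1175
Syy = Σy² − (Σy)²/n = 5201.3518 − 4810.82405 = 390.52775
R² = Sxy²/(Sxx·Syy) = (104.1175)²/(49.875·390.52775) = 0.556561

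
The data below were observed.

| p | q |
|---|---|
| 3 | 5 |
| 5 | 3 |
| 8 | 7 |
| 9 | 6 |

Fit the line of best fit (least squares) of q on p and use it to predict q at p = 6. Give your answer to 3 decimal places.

5.154

n = 4, Σx = 25, Σy = 21, Σxy = 140, Σx² = 179
Sxx = Σx² − (Σx)²/n = 179 − 156.25 = 22.75
Sxy = Σxy − (Σx)(Σy)/n = 140 − 131.25 = 8.75
b = Sxy/Sxx = 8.75/22.75 = 0.384615
a = ȳ − b·x̄ = 5.25 − 0.384615·6.25 = 2.846154
ŷ(6) = a + b·6 = 2.846154 + 0.384615·6 = 5.153846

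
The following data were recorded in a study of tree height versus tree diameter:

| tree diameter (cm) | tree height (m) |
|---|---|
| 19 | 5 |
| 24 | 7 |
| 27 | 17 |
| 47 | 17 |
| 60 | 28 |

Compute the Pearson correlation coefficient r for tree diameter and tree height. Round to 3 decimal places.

n = 5, Σx = 177, Σy = 74, Σxy = 3201, Σx² = 7475, Σy² = 1436
Sxx = Σx² − (Σx)²/n = 7475 − 6265.8 = 1209.2
Sxy = Σxy − (Σx)(Σy)/n = 3201 − 2619.6 = 581.4
Syy = Σy² − (Σy)²/n = 1436 − 1095.2 = 340.8
r = Sxy/√(Sxx·Syy) = 581.4/√(412095.36) = 581.4/641.946540 = 0.905683

0.906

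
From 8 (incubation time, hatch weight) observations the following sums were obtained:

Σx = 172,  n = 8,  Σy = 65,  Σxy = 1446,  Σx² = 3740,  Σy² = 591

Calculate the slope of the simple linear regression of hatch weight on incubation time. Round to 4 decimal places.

1.1548

Sxx = Σx² − (Σx)²/n = 3740 − 3698 = 42
Sxy = Σxy − (Σx)(Σy)/n = 1446 − 1397.5 = 48.5
b = Sxy/Sxx = 48.5/42 = 1.154762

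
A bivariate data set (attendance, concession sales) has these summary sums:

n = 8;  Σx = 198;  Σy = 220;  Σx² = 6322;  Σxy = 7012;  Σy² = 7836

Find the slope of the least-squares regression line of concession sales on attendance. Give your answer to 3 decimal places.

Sxx = Σx² − (Σx)²/n = 6322 − 4900.5 = 1421.5
Sxy = Σxy − (Σx)(Σy)/n = 7012 − 5445 = 1567
b = Sxy/Sxx = 1567/1421.5 = 1.102357

1.102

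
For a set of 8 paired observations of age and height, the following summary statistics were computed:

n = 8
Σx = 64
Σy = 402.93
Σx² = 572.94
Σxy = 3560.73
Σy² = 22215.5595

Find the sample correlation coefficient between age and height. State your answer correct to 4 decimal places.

Sxx = Σx² − (Σx)²/n = 572.94 − 512 = 60.94
Sxy = Σxy − (Σx)(Σy)/n = 3560.73 − 3223.44 = 337.29
Syy = Σy² − (Σy)²/n = 22215.5595 − 20294.073112 = 1921.486388
r = Sxy/√(Sxx·Syy) = 337.29/√(117095.380454) = 337.29/342.192023 = 0.985675

0.9857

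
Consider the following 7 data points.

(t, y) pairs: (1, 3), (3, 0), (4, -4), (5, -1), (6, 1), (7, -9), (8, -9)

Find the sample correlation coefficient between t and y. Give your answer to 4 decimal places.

-0.7905

n = 7, Σx = 34, Σy = -19, Σxy = -147, Σx² = 200, Σy² = 189
Sxx = Σx² − (Σx)²/n = 200 − 165.142857 = 34.857143
Sxy = Σxy − (Σx)(Σy)/n = -147 − (-92.285714) = -54.714286
Syy = Σy² − (Σy)²/n = 189 − 51.571429 = 137.428571
r = Sxy/√(Sxx·Syy) = -54.714286/√(4790.367347) = -54.714286/69.212480 = -0.790526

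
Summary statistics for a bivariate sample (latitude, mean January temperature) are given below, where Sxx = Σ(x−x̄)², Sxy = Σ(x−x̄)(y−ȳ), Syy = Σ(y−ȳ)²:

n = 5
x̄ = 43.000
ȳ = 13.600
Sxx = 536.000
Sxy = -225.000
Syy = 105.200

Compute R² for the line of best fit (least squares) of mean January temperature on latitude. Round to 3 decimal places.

R² = Sxy²/(Sxx·Syy) = (-225)²/(536·105.2) = 0.897810

0.898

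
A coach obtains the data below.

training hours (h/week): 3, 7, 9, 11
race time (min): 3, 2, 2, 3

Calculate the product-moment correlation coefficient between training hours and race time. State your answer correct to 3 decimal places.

n = 4, Σx = 30, Σy = 10, Σxy = 74, Σx² = 260, Σy² = 26
Sxx = Σx² − (Σx)²/n = 260 − 225 = 35
Sxy = Σxy − (Σx)(Σy)/n = 74 − 75 = -1
Syy = Σy² − (Σy)²/n = 26 − 25 = 1
r = Sxy/√(Sxx·Syy) = -1/√(35) = -1/5.916080 = -0.169031

-0.169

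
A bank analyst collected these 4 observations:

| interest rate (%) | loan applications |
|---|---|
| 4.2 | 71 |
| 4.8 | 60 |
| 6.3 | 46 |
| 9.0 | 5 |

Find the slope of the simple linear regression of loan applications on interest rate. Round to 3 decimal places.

n = 4, Σx = 24.3, Σy = 182, Σxy = 921, Σx² = 161.37
Sxx = Σx² − (Σx)²/n = 161.37 − 147.6225 = 13.7475
Sxy = Σxy − (Σx)(Σy)/n = 921 − 1105.65 = -184.65
b = Sxy/Sxx = -184.65/13.7475 = -13.431533

-13.432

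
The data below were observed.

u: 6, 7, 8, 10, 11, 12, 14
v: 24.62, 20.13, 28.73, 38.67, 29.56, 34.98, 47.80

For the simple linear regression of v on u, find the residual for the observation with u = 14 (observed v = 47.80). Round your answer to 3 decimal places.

n = 7, Σx = 68, Σy = 224.49, Σxy = 2319.29, Σx² = 710
Sxx = Σx² − (Σx)²/n = 710 − 660.571429 = 49.428571
Sxy = Σxy − (Σx)(Σy)/n = 2319.29 − 2180.76 = 138.53
b = Sxy/Sxx = 138.53/49.428571 = 2.802630
a = ȳ − b·x̄ = 32.07 − 2.802630·9.714286 = 4.844451
ŷ(14) = 4.844451 + 2.802630·14 = 44.081272
residual = y − ŷ = 47.80 − 44.081272 = 3.718728

3.719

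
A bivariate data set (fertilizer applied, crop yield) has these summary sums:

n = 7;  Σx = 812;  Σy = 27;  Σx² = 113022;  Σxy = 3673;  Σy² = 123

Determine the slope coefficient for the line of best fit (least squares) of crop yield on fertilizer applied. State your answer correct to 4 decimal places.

Sxx = Σx² − (Σx)²/n = 113022 − 94192 = 18830
Sxy = Σxy − (Σx)(Σy)/n = 3673 − 3132 = 541
b = Sxy/Sxx = 541/18830 = 0.028731

0.0287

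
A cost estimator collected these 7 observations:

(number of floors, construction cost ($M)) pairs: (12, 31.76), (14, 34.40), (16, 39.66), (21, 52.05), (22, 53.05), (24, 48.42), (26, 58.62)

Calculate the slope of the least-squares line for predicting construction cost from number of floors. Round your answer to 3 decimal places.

1.839

n = 7, Σx = 135, Σy = 317.96, Σxy = 6443.63, Σx² = 2773
Sxx = Σx² − (Σx)²/n = 2773 − 2603.571429 = 169.428571
Sxy = Σxy − (Σx)(Σy)/n = 6443.63 − 6132.085714 = 311.544286
b = Sxy/Sxx = 311.544286/169.428571 = 1.838794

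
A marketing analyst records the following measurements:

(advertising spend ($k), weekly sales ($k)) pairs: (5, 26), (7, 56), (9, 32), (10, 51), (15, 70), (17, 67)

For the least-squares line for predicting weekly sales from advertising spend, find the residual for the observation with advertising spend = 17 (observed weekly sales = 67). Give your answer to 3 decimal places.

n = 6, Σx = 63, Σy = 302, Σxy = 3509, Σx² = 769
Sxx = Σx² − (Σx)²/n = 769 − 661.5 = 107.5
Sxy = Σxy − (Σx)(Σy)/n = 3509 − 3171 = 338
b = Sxy/Sxx = 338/107.5 = 3.144186
a = ȳ − b·x̄ = 50.333333 − 3.144186·10.5 = 17.319380
ŷ(17) = 17.319380 + 3.144186·17 = 70.770543
residual = y − ŷ = 67 − 70.770543 = -3.770543

-3.771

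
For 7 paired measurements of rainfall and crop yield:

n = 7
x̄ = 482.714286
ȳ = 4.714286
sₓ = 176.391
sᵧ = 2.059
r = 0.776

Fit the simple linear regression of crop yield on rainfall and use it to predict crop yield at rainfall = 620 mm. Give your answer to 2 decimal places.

b = r · sᵧ/sₓ = 0.776 · 2.059/176.391 = 0.009058
a = ȳ − b·x̄ = 4.714286 − 0.009058·482.714286 = 0.341766
ŷ(620) = a + b·620 = 0.341766 + 0.009058·620 = 5.957847

5.96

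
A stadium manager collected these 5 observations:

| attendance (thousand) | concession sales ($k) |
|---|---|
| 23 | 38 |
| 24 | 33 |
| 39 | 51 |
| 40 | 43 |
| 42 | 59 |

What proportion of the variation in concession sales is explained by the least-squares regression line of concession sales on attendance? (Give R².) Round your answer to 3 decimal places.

0.721

n = 5, Σx = 168, Σy = 224, Σxy = 7853, Σx² = 5990, Σy² = 10464
Sxx = Σx² − (Σx)²/n = 5990 − 5644.8 = 345.2
Sxy = Σxy − (Σx)(Σy)/n = 7853 − 7526.4 = 326.6
Syy = Σy² − (Σy)²/n = 10464 − 10035.2 = 428.8
R² = Sxy²/(Sxx·Syy) = (326.6)²/(345.2·428.8) = 0.720621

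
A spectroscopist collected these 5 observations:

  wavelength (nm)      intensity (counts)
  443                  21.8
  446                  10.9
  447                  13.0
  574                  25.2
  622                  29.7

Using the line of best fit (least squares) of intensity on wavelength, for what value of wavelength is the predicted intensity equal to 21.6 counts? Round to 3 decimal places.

n = 5, Σx = 2532, Σy = 100.6, Σxy = 53268, Σx² = 1311334
Sxx = Σx² − (Σx)²/n = 1311334 − 1282204.8 = 29129.2
Sxy = Σxy − (Σx)(Σy)/n = 53268 − 50943.84 = 2324.16
b = Sxy/Sxx = 2324.16/29129.2 = 0.079788
a = ȳ − b·x̄ = 20.12 − 0.079788·506.4 = -20.284633
Set a + b·x = 21.6: x = (21.6 − (-20.284633)) / 0.079788 = 524.949160

524.949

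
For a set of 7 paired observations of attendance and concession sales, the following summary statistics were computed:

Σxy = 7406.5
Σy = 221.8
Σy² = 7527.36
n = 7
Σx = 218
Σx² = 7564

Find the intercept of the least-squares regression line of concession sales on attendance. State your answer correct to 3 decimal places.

11.629

Sxx = Σx² − (Σx)²/n = 7564 − 6789.142857 = 774.857143
Sxy = Σxy − (Σx)(Σy)/n = 7406.5 − 6907.485714 = 499.014286
b = Sxy/Sxx = 499.014286/774.857143 = 0.644008
a = ȳ − b·x̄ = 31.685714 − 0.644008·31.142857 = 11.629462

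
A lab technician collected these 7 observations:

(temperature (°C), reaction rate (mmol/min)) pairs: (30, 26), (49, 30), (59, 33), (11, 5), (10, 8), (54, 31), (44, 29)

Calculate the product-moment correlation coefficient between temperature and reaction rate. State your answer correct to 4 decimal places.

0.9550

n = 7, Σx = 257, Σy = 162, Σxy = 7282, Σx² = 11855, Σy² = 4556
Sxx = Σx² − (Σx)²/n = 11855 − 9435.571429 = 2419.428571
Sxy = Σxy − (Σx)(Σy)/n = 7282 − 5947.714286 = 1334.285714
Syy = Σy² − (Σy)²/n = 4556 − 3749.142857 = 806.857143
r = Sxy/√(Sxx·Syy) = 1334.285714/√(1952133.224490) = 1334.285714/1397.187612 = 0.954980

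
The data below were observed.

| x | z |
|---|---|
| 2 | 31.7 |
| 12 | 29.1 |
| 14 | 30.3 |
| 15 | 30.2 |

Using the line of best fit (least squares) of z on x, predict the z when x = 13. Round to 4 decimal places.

30.0262

n = 4, Σx = 43, Σy = 121.3, Σxy = 1289.8, Σx² = 569
Sxx = Σx² − (Σx)²/n = 569 − 462.25 = 106.75
Sxy = Σxy − (Σx)(Σy)/n = 1289.8 − 1303.975 = -14.175
b = Sxy/Sxx = -14.175/106.75 = -0.132787
a = ȳ − b·x̄ = 30.325 − (-0.132787)·10.75 = 31.752459
ŷ(13) = a + b·13 = 31.752459 + (-0.132787)·13 = 30.026230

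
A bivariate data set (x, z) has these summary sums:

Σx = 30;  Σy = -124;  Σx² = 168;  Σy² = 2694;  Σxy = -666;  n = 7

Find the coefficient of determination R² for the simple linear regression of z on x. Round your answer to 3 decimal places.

0.923

Sxx = Σx² − (Σx)²/n = 168 − 128.571429 = 39.428571
Sxy = Σxy − (Σx)(Σy)/n = -666 − (-531.428571) = -134.571429
Syy = Σy² − (Σy)²/n = 2694 − 2196.571429 = 497.428571
R² = Sxy²/(Sxx·Syy) = (-134.571429)²/(39.428571·497.428571) = 0.923345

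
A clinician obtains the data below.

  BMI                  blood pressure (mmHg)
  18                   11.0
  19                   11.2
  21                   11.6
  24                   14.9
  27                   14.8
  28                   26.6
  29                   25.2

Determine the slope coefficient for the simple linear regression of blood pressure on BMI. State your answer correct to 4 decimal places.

n = 7, Σx = 166, Σy = 115.3, Σxy = 2887.2, Σx² = 4056
Sxx = Σx² − (Σx)²/n = 4056 − 3936.571429 = 119.428571
Sxy = Σxy − (Σx)(Σy)/n = 2887.2 − 2734.257143 = 152.942857
b = Sxy/Sxx = 152.942857/119.428571 = 1.280622

1.2806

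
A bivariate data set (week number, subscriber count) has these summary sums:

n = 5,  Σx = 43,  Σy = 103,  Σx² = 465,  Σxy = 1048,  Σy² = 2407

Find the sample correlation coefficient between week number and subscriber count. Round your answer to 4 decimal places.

Sxx = Σx² − (Σx)²/n = 465 − 369.8 = 95.2
Sxy = Σxy − (Σx)(Σy)/n = 1048 − 885.8 = 162.2
Syy = Σy² − (Σy)²/n = 2407 − 2121.8 = 285.2
r = Sxy/√(Sxx·Syy) = 162.2/√(27151.04) = 162.2/164.775726 = 0.984368

0.9844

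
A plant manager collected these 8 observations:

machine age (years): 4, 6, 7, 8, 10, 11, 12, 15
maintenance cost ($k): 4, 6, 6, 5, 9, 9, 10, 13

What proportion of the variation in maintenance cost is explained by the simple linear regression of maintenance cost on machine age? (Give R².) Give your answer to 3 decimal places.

n = 8, Σx = 73, Σy = 62, Σxy = 638, Σx² = 755, Σy² = 544
Sxx = Σx² − (Σx)²/n = 755 − 666.125 = 88.875
Sxy = Σxy − (Σx)(Σy)/n = 638 − 565.75 = 72.25
Syy = Σy² − (Σy)²/n = 544 − 480.5 = 63.5
R² = Sxy²/(Sxx·Syy) = (72.25)²/(88.875·63.5) = 0.924959

0.925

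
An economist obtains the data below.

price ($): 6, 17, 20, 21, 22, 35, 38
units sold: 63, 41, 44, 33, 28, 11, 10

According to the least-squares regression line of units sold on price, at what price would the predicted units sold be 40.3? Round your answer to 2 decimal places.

18.31

n = 7, Σx = 159, Σy = 230, Σxy = 4029, Σx² = 4319
Sxx = Σx² − (Σx)²/n = 4319 − 3611.571429 = 707.428571
Sxy = Σxy − (Σx)(Σy)/n = 4029 − 5224.285714 = -1195.285714
b = Sxy/Sxx = -1195.285714/707.428571 = -1.689620
a = ȳ − b·x̄ = 32.857143 − (-1.689620)·22.714286 = 71.235662
Set a + b·x = 40.3: x = (40.3 − 71.235662) / (-1.689620) = 18.309239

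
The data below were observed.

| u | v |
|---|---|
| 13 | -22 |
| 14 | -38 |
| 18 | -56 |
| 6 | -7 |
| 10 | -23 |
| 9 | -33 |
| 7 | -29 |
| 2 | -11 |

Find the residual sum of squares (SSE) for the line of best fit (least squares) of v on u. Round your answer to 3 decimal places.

528.389

n = 8, Σx = 79, Σy = -219, Σxy = -2620, Σx² = 959, Σy² = 7693
Sxx = Σx² − (Σx)²/n = 959 − 780.125 = 178.875
Sxy = Σxy − (Σx)(Σy)/n = -2620 − (-2162.625) = -457.375
Syy = Σy² − (Σy)²/n = 7693 − 5995.125 = 1697.875
b = Sxy/Sxx = -457.375/178.875 = -2.556953
SSE = Syy − b·Sxy = 1697.875 − (-2.556953)·(-457.375) = 528.388539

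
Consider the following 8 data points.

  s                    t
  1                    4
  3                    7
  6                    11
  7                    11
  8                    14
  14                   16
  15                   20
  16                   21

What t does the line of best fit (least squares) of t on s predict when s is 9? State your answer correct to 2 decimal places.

13.26

n = 8, Σx = 70, Σy = 104, Σxy = 1140, Σx² = 836
Sxx = Σx² − (Σx)²/n = 836 − 612.5 = 223.5
Sxy = Σxy − (Σx)(Σy)/n = 1140 − 910 = 230
b = Sxy/Sxx = 230/223.5 = 1.029083
a = ȳ − b·x̄ = 13 − 1.029083·8.75 = 3.995526
ŷ(9) = a + b·9 = 3.995526 + 1.029083·9 = 13.257271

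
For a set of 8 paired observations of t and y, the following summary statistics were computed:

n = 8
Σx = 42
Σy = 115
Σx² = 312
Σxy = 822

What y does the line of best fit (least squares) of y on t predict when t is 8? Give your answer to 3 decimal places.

Sxx = Σx² − (Σx)²/n = 312 − 220.5 = 91.5
Sxy = Σxy − (Σx)(Σy)/n = 822 − 603.75 = 218.25
b = Sxy/Sxx = 218.25/91.5 = 2.385246
a = ȳ − b·x̄ = 14.375 − 2.385246·5.25 = 1.852459
ŷ(8) = a + b·8 = 1.852459 + 2.385246·8 = 20.934426

20.934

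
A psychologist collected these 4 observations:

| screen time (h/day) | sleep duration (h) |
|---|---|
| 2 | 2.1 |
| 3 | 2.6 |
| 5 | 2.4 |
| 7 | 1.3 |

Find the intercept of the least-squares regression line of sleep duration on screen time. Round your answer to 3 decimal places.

n = 4, Σx = 17, Σy = 8.4, Σxy = 33.1, Σx² = 87
Sxx = Σx² − (Σx)²/n = 87 − 72.25 = 14.75
Sxy = Σxy − (Σx)(Σy)/n = 33.1 − 35.7 = -2.6
b = Sxy/Sxx = -2.6/14.75 = -0.176271
a = ȳ − b·x̄ = 2.1 − (-0.176271)·4.25 = 2.849153

2.849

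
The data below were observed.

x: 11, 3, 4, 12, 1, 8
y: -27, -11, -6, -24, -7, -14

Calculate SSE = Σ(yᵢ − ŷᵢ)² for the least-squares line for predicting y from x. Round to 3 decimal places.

n = 6, Σx = 39, Σy = -89, Σxy = -761, Σx² = 355, Σy² = 1707
Sxx = Σx² − (Σx)²/n = 355 − 253.5 = 101.5
Sxy = Σxy − (Σx)(Σy)/n = -761 − (-578.5) = -182.5
Syy = Σy² − (Σy)²/n = 1707 − 1320.166667 = 386.833333
b = Sxy/Sxx = -182.5/101.5 = -1.798030
SSE = Syy − b·Sxy = 386.833333 − (-1.798030)·(-182.5) = 58.692939

58.693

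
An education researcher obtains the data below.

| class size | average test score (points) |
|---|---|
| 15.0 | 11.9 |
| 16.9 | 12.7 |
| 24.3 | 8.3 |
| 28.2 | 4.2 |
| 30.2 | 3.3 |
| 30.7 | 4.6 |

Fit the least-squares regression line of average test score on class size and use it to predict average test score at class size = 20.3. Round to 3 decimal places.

n = 6, Σx = 145.3, Σy = 45, Σxy = 954.14, Σx² = 3750.87
Sxx = Σx² − (Σx)²/n = 3750.87 − 3518.681667 = 232.188333
Sxy = Σxy − (Σx)(Σy)/n = 954.14 − 1089.75 = -135.61
b = Sxy/Sxx = -135.61/232.188333 = -0.584052
a = ȳ − b·x̄ = 7.5 − (-0.584052)·24.216667 = 21.643786
ŷ(20.3) = a + b·20.3 = 21.643786 + (-0.584052)·20.3 = 9.787536

9.788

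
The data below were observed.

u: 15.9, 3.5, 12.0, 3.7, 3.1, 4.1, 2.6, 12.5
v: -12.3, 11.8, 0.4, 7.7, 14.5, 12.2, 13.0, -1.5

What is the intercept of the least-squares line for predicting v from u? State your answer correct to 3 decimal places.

n = 8, Σx = 57.4, Σy = 45.8, Σxy = -10.96, Σx² = 612.18
Sxx = Σx² − (Σx)²/n = 612.18 − 411.845 = 200.335
Sxy = Σxy − (Σx)(Σy)/n = -10.96 − 328.615 = -339.575
b = Sxy/Sxx = -339.575/200.335 = -1.695036
a = ȳ − b·x̄ = 5.725 − (-1.695036)·7.175 = 17.886882

17.887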